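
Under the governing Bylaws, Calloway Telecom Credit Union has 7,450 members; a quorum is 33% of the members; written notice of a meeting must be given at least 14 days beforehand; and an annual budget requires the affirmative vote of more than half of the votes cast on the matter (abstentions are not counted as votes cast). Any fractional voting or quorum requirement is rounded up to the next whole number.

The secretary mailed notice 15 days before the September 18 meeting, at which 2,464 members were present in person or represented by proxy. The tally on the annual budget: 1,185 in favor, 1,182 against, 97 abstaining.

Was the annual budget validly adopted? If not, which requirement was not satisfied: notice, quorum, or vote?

Notice: 15 days given; 14 required. Satisfied.
Quorum: 33% of 7,450 = 2,458.50, rounded up to 2,459; 2,464 present. Satisfied.
Vote: requires a majority of the votes cast (2,464 − 97 abstaining = 2,367); a majority of 2367 is 1184, so 1,184 needed; 1,185 in favor. Satisfied.

Valid — all requirements satisfied.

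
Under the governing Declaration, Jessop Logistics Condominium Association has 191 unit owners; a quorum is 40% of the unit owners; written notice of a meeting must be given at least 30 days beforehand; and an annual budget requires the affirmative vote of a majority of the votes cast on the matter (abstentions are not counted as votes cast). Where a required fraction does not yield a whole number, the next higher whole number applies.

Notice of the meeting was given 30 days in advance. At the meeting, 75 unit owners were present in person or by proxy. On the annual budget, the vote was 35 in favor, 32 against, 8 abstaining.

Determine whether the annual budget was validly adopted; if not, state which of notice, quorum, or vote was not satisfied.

Invalid — quorum requirement not satisfied.

Notice: 30 days given; 30 required. Satisfied.
Quorum: 40% of 191 = 76.40, rounded up to 77; 75 present. Not satisfied.
Vote: requires a majority of the votes cast (75 − 8 abstaining = 67); a majority of 67 is 34, so 34 needed; 35 in favor. Satisfied.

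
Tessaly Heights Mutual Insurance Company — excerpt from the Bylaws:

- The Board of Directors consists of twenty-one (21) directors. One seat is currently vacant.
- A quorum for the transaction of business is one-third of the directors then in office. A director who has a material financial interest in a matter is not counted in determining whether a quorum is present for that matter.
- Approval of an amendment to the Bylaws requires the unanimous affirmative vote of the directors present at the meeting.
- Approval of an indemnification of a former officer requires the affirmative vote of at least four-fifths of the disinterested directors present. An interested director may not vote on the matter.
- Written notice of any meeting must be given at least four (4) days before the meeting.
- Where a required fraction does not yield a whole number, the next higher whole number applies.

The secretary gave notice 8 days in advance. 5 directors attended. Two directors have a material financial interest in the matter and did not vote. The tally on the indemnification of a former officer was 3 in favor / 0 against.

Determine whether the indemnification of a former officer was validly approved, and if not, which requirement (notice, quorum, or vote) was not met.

Notice: 8 days given; 4 required (8 ≥ 4). Satisfied.
Quorum: 5 present, but the 2 interested directors do not count, leaving 3. Quorum is 7. Not satisfied.
Vote: the indemnification of a former officer requires four-fifths of the disinterested directors present (5 − 2 = 3). 4/5 of 3 = 2.40, rounded up to 3, so 3 affirmative votes are needed; 3 voted in favor. Satisfied. (Moot — without a quorum no business can be validly transacted.)

Invalid — quorum requirement not satisfied.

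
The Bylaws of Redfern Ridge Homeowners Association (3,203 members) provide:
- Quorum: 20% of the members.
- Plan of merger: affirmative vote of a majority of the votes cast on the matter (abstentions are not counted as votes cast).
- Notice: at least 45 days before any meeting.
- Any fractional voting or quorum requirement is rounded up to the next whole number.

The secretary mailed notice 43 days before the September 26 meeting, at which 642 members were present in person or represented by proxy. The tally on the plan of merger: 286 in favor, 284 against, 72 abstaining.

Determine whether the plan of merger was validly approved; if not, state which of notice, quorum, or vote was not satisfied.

Invalid — notice requirement not satisfied.

Notice: 43 days given; 45 required. Not satisfied.
Quorum: 20% of 3,203 = 640.60, rounded up to 641; 642 present. Satisfied.
Vote: requires a majority of the votes cast (642 − 72 abstaining = 570); a majority of 570 is 286, so 286 needed; 286 in favor. Satisfied.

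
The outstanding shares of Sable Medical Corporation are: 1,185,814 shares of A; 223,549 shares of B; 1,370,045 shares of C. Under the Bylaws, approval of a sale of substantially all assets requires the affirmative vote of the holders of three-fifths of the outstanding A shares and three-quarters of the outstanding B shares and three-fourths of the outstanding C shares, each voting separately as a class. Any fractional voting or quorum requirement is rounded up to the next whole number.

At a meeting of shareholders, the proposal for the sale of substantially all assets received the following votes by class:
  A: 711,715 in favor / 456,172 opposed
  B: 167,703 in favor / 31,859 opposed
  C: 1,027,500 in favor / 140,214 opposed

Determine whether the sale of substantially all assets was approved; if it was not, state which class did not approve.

Not approved — the C shares did not give the required vote.

A: 3/5 of 1185814 = 711488.40, rounded up to 711489; 711,489 required, 711,715 in favor — approved.
B: 3/4 of 223549 = 167661.75, rounded up to 167662; 167,662 required, 167,703 in favor — approved.
C: 3/4 of 1370045 = 1027533.75, rounded up to 1027534; 1,027,534 required, 1,027,500 in favor — not approved.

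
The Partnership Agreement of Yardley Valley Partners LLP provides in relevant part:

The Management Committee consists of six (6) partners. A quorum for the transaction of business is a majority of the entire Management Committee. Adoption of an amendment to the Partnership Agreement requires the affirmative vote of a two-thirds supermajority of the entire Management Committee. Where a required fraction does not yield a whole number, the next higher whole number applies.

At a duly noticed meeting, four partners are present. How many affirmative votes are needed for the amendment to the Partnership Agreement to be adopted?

4

The amendment to the Partnership Agreement requires two-thirds of the entire Management Committee (6).
2/3 of 6 = 4.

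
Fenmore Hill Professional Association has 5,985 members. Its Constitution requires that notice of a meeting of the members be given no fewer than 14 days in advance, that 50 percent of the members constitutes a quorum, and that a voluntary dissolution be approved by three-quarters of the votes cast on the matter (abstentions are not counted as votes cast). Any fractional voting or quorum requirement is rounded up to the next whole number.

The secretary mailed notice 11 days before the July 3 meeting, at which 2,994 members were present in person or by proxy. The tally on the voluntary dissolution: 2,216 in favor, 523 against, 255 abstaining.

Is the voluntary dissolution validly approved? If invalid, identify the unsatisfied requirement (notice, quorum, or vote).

Notice: 11 days given; 14 required. Not satisfied.
Quorum: 50% of 5,985 = 2,992.50, rounded up to 2,993; 2,994 present. Satisfied.
Vote: requires three-fourths of the votes cast (2,994 − 255 abstaining = 2,739); 3/4 of 2739 = 2054.25, rounded up to 2055, so 2,055 needed; 2,216 in favor. Satisfied.

Invalid — notice requirement not satisfied.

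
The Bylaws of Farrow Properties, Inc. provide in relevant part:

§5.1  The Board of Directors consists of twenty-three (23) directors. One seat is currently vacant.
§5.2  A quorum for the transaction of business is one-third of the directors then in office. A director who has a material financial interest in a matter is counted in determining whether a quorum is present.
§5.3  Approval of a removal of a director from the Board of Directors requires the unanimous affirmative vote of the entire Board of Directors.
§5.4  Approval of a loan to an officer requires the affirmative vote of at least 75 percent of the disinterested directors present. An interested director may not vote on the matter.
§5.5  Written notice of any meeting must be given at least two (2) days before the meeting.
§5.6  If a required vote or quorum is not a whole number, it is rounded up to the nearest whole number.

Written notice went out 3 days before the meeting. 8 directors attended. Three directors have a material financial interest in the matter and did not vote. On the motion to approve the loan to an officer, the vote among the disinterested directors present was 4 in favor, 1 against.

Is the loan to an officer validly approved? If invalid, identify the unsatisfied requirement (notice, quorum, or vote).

Notice: 3 days given; 2 required (3 ≥ 2). Satisfied.
Quorum: 8 present (interested directors count toward quorum); quorum is 8. Satisfied.
Vote: the loan to an officer requires three-fourths of the disinterested directors present (8 − 3 = 5). 3/4 of 5 = 3.75, rounded up to 4, so 4 affirmative votes are needed; 4 voted in favor. Satisfied.

Valid — all requirements satisfied.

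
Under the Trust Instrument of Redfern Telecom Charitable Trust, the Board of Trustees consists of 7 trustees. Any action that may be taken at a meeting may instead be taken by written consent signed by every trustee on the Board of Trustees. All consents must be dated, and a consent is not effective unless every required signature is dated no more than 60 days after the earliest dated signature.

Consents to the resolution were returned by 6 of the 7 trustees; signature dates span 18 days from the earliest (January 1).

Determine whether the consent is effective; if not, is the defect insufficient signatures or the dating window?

Not effective — insufficient signatures.

Signatures required: the unanimous vote of 7 — unanimous means all 7, so 7 needed; 6 signed. Insufficient.
Dating window: the latest signature is 18 days after the earliest; the limit is 60 days. Within the window.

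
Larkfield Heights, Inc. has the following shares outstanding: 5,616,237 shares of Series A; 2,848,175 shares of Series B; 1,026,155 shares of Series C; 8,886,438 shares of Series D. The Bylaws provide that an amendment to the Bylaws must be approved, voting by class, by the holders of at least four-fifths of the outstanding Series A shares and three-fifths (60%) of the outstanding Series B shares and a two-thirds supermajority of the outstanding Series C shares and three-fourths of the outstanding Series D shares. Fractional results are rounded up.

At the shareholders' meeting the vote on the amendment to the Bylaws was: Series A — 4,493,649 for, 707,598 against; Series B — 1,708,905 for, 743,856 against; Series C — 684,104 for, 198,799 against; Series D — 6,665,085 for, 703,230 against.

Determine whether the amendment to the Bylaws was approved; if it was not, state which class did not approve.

Approved — every class gave the required vote.

Series A: 4/5 of 5616237 = 4492989.60, rounded up to 4492990; 4,492,990 required, 4,493,649 in favor — approved.
Series B: 3/5 of 2848175 = 1708905; 1,708,905 required, 1,708,905 in favor — approved.
Series C: 2/3 of 1026155 = 684103.33, rounded up to 684104; 684,104 required, 684,104 in favor — approved.
Series D: 3/4 of 8886438 = 6664828.50, rounded up to 6664829; 6,664,829 required, 6,665,085 in favor — approved.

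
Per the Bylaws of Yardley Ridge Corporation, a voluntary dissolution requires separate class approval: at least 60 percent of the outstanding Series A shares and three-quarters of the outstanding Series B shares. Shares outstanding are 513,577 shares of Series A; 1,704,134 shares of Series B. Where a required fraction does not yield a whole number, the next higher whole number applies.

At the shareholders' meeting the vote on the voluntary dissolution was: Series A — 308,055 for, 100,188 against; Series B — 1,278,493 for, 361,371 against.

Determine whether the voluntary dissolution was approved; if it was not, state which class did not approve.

Series A: 3/5 of 513577 = 308146.20, rounded up to 308147; 308,147 required, 308,055 in favor — not approved.
Series B: 3/4 of 1704134 = 1278100.50, rounded up to 1278101; 1,278,101 required, 1,278,493 in favor — approved.

Not approved — the Series A shares did not give the required vote.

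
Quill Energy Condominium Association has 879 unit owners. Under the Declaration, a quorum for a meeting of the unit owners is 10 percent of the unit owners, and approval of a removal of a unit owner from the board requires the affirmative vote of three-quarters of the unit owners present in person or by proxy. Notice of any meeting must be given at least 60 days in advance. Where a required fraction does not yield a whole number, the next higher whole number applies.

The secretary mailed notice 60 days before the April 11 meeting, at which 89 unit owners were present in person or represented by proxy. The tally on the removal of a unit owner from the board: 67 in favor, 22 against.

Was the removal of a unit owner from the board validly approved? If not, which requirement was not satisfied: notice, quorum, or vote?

Valid — all requirements satisfied.

Notice: 60 days given; 60 required. Satisfied.
Quorum: 10% of 879 = 87.90, rounded up to 88; 89 present. Satisfied.
Vote: requires three-fourths of those present (89); 3/4 of 89 = 66.75, rounded up to 67, so 67 needed; 67 in favor. Satisfied.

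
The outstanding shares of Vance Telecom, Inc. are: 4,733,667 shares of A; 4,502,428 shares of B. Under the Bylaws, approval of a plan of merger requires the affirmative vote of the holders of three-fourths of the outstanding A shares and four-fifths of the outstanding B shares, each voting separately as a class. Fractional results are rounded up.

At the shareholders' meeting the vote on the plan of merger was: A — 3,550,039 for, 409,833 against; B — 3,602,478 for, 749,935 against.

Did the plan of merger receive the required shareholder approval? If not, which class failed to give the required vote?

Not approved — the A shares did not give the required vote.

A: 3/4 of 4733667 = 3550250.25, rounded up to 3550251; 3,550,251 required, 3,550,039 in favor — not approved.
B: 4/5 of 4502428 = 3601942.40, rounded up to 3601943; 3,601,943 required, 3,602,478 in favor — approved.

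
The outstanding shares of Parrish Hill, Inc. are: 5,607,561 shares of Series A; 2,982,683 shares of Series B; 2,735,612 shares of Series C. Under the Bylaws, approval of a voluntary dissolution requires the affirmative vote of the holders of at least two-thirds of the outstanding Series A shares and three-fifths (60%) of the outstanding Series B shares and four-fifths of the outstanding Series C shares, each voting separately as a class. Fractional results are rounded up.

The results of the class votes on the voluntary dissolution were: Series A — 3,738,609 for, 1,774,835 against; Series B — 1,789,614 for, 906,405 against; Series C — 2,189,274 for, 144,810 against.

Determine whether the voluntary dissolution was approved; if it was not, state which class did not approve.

Approved — every class gave the required vote.

Series A: 2/3 of 5607561 = 3738374; 3,738,374 required, 3,738,609 in favor — approved.
Series B: 3/5 of 2982683 = 1789609.80, rounded up to 1789610; 1,789,610 required, 1,789,614 in favor — approved.
Series C: 4/5 of 2735612 = 2188489.60, rounded up to 2188490; 2,188,490 required, 2,189,274 in favor — approved.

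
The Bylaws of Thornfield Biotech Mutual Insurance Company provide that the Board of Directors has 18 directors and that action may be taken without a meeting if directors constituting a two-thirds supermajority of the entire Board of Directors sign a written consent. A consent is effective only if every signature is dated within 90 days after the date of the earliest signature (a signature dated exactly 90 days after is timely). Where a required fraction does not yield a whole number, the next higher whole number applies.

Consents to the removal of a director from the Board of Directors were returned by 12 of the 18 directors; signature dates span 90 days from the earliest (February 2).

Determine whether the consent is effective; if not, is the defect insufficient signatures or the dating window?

Signatures required: a two-thirds supermajority of 18 — 2/3 of 18 = 12, so 12 needed; 12 signed. Sufficient.
Dating window: the latest signature is 90 days after the earliest; the limit is 90 days. Within the window.

Effective — both the signature and dating-window requirements are satisfied.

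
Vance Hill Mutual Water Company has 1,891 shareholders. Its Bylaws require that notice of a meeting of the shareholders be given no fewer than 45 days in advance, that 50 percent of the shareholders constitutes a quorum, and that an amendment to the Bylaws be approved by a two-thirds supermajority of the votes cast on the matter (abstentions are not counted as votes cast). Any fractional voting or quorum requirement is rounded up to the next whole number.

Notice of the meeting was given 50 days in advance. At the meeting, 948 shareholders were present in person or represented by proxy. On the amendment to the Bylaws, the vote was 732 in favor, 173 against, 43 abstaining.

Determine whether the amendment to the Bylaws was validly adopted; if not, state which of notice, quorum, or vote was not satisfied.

Valid — all requirements satisfied.

Notice: 50 days given; 45 required. Satisfied.
Quorum: 50% of 1,891 = 945.50, rounded up to 946; 948 present. Satisfied.
Vote: requires two-thirds of the votes cast (948 − 43 abstaining = 905); 2/3 of 905 = 603.33, rounded up to 604, so 604 needed; 732 in favor. Satisfied.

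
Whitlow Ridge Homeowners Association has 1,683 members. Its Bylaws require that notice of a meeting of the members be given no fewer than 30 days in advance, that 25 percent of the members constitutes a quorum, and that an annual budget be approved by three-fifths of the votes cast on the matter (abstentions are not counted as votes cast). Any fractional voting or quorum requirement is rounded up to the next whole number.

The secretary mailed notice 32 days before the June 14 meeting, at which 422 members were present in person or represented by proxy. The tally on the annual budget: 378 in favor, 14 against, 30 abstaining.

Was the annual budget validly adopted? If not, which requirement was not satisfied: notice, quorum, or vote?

Valid — all requirements satisfied.

Notice: 32 days given; 30 required. Satisfied.
Quorum: 25% of 1,683 = 420.75, rounded up to 421; 422 present. Satisfied.
Vote: requires three-fifths of the votes cast (422 − 30 abstaining = 392); 3/5 of 392 = 235.20, rounded up to 236, so 236 needed; 378 in favor. Satisfied.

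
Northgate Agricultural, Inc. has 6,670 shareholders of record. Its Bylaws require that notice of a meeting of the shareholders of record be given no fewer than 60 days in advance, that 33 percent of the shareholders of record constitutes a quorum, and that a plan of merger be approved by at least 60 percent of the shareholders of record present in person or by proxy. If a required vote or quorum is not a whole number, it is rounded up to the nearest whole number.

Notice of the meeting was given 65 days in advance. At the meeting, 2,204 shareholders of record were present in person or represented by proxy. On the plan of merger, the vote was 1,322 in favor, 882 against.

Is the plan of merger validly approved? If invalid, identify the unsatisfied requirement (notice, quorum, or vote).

Invalid — vote requirement not satisfied.

Notice: 65 days given; 60 required. Satisfied.
Quorum: 33% of 6,670 = 2,201.10, rounded up to 2,202; 2,204 present. Satisfied.
Vote: requires three-fifths of those present (2,204); 3/5 of 2204 = 1322.40, rounded up to 1323, so 1,323 needed; 1,322 in favor. Not satisfied.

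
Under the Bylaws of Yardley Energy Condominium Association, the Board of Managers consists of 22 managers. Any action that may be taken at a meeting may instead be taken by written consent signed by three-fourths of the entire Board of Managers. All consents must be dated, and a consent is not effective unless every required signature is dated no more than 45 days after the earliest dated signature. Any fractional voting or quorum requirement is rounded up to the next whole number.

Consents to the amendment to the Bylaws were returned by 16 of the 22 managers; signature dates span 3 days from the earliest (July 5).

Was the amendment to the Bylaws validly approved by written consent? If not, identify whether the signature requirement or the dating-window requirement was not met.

Signatures required: three-fourths of 22 — 3/4 of 22 = 16.50, rounded up to 17, so 17 needed; 16 signed. Insufficient.
Dating window: the latest signature is 3 days after the earliest; the limit is 45 days. Within the window.

Not effective — insufficient signatures.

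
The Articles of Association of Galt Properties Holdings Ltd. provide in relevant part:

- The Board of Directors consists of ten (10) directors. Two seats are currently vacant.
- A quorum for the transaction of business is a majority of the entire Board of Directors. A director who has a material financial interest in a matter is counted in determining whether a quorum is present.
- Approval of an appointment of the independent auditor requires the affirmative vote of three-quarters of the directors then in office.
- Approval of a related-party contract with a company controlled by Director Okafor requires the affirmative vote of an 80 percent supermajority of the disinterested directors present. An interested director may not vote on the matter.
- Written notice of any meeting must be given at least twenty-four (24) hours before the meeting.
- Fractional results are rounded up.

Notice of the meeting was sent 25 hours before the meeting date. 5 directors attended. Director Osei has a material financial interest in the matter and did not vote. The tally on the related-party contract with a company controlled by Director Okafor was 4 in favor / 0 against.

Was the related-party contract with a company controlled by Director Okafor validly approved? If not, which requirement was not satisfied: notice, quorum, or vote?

Invalid — quorum requirement not satisfied.

Notice: 25 hours given; 24 required (25 ≥ 24). Satisfied.
Quorum: 5 present (interested directors count toward quorum); quorum is 6. Not satisfied.
Vote: the related-party contract with a company controlled by Director Okafor requires four-fifths of the disinterested directors present (5 − 1 = 4). 4/5 of 4 = 3.20, rounded up to 4, so 4 affirmative votes are needed; 4 voted in favor. Satisfied. (Moot — without a quorum no business can be validly transacted.)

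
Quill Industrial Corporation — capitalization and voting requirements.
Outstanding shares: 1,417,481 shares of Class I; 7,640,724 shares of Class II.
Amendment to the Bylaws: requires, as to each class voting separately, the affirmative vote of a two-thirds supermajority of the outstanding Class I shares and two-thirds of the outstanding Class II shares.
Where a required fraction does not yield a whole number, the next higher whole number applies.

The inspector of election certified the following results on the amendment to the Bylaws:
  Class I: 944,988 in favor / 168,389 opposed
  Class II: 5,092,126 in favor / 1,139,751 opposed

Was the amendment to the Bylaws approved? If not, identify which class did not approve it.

Class I: 2/3 of 1417481 = 944987.33, rounded up to 944988; 944,988 required, 944,988 in favor — approved.
Class II: 2/3 of 7640724 = 5093816; 5,093,816 required, 5,092,126 in favor — not approved.

Not approved — the Class II shares did not give the required vote.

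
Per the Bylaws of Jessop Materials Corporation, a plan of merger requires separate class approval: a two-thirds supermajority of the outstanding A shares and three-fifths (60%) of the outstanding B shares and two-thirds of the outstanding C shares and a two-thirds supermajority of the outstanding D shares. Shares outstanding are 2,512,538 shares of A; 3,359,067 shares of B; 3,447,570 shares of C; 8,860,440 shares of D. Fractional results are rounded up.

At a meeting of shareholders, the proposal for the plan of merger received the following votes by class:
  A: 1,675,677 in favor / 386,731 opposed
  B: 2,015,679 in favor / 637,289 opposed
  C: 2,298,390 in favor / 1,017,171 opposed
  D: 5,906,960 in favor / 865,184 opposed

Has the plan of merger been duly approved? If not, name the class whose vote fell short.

A: 2/3 of 2512538 = 1675025.33, rounded up to 1675026; 1,675,026 required, 1,675,677 in favor — approved.
B: 3/5 of 3359067 = 2015440.20, rounded up to 2015441; 2,015,441 required, 2,015,679 in favor — approved.
C: 2/3 of 3447570 = 2298380; 2,298,380 required, 2,298,390 in favor — approved.
D: 2/3 of 8860440 = 5906960; 5,906,960 required, 5,906,960 in favor — approved.

Approved — every class gave the required vote.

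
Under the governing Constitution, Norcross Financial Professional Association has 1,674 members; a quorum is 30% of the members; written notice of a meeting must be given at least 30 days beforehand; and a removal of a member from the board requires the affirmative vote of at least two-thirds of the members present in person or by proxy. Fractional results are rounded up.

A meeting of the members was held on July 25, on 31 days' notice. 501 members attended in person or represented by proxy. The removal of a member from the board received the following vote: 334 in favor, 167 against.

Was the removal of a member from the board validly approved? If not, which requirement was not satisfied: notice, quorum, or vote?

Notice: 31 days given; 30 required. Satisfied.
Quorum: 30% of 1,674 = 502.20, rounded up to 503; 501 present. Not satisfied.
Vote: requires two-thirds of those present (501); 2/3 of 501 = 334, so 334 needed; 334 in favor. Satisfied.

Invalid — quorum requirement not satisfied.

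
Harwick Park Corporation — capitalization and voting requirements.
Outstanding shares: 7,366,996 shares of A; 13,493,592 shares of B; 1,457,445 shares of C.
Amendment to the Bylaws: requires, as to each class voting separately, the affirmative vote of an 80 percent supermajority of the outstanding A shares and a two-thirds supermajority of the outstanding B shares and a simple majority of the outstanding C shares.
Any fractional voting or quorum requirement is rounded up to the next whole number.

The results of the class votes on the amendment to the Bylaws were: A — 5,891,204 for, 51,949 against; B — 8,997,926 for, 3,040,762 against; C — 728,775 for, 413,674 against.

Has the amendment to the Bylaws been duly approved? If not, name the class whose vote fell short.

A: 4/5 of 7366996 = 5893596.80, rounded up to 5893597; 5,893,597 required, 5,891,204 in favor — not approved.
B: 2/3 of 13493592 = 8995728; 8,995,728 required, 8,997,926 in favor — approved.
C: a majority of 1457445 is 728723; 728,723 required, 728,775 in favor — approved.

Not approved — the A shares did not give the required vote.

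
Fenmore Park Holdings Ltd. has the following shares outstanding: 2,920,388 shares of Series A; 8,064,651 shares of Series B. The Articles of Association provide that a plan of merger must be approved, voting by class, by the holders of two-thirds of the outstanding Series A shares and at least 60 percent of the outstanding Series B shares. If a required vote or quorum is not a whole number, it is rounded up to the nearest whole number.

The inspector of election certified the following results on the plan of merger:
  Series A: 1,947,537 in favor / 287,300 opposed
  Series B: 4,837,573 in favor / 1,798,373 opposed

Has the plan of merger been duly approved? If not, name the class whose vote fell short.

Series A: 2/3 of 2920388 = 1946925.33, rounded up to 1946926; 1,946,926 required, 1,947,537 in favor — approved.
Series B: 3/5 of 8064651 = 4838790.60, rounded up to 4838791; 4,838,791 required, 4,837,573 in favor — not approved.

Not approved — the Series B shares did not give the required vote.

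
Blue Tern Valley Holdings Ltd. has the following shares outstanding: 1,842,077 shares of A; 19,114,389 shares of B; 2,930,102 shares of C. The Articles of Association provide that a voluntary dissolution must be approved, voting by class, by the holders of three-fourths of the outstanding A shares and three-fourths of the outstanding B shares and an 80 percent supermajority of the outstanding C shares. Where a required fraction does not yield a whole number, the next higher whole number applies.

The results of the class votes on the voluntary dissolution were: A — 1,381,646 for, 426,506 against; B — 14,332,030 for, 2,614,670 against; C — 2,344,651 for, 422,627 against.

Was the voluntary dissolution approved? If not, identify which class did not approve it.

A: 3/4 of 1842077 = 1381557.75, rounded up to 1381558; 1,381,558 required, 1,381,646 in favor — approved.
B: 3/4 of 19114389 = 14335791.75, rounded up to 14335792; 14,335,792 required, 14,332,030 in favor — not approved.
C: 4/5 of 2930102 = 2344081.60, rounded up to 2344082; 2,344,082 required, 2,344,651 in favor — approved.

Not approved — the B shares did not give the required vote.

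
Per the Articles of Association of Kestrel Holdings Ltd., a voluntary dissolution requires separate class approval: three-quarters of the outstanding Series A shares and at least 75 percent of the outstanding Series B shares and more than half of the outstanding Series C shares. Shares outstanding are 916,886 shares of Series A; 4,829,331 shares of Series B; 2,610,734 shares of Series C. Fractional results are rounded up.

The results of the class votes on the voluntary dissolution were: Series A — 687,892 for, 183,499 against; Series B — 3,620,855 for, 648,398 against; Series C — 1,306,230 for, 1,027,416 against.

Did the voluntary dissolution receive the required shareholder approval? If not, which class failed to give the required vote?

Series A: 3/4 of 916886 = 687664.50, rounded up to 687665; 687,665 required, 687,892 in favor — approved.
Series B: 3/4 of 4829331 = 3621998.25, rounded up to 3621999; 3,621,999 required, 3,620,855 in favor — not approved.
Series C: a majority of 2610734 is 1305368; 1,305,368 required, 1,306,230 in favor — approved.

Not approved — the Series B shares did not give the required vote.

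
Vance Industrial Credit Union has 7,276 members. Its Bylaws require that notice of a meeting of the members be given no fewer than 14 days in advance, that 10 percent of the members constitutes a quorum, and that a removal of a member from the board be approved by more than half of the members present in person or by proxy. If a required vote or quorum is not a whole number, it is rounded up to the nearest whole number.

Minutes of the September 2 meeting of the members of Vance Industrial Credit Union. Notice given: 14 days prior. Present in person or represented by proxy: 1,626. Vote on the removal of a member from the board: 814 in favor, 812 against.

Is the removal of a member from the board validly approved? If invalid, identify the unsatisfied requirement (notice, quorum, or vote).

Valid — all requirements satisfied.

Notice: 14 days given; 14 required. Satisfied.
Quorum: 10% of 7,276 = 727.60, rounded up to 728; 1,626 present. Satisfied.
Vote: requires a majority of those present (1,626); a majority of 1626 is 814, so 814 needed; 814 in favor. Satisfied.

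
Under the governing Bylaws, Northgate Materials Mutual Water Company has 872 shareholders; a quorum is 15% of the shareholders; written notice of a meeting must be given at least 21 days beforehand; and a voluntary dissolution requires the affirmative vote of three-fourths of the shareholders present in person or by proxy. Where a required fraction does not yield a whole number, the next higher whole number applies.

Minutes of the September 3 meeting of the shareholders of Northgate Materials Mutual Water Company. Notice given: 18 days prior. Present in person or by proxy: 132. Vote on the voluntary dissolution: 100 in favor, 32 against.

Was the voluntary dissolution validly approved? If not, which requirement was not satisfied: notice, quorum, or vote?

Invalid — notice requirement not satisfied.

Notice: 18 days given; 21 required. Not satisfied.
Quorum: 15% of 872 = 130.80, rounded up to 131; 132 present. Satisfied.
Vote: requires three-fourths of those present (132); 3/4 of 132 = 99, so 99 needed; 100 in favor. Satisfied.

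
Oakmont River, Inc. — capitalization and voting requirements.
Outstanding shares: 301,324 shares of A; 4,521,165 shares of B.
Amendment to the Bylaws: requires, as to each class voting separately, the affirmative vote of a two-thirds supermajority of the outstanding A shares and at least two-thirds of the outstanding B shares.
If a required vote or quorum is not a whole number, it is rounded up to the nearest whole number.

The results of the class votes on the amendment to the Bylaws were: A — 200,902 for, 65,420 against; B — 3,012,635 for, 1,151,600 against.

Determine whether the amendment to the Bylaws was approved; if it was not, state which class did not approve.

Not approved — the B shares did not give the required vote.

A: 2/3 of 301324 = 200882.67, rounded up to 200883; 200,883 required, 200,902 in favor — approved.
B: 2/3 of 4521165 = 3014110; 3,014,110 required, 3,012,635 in favor — not approved.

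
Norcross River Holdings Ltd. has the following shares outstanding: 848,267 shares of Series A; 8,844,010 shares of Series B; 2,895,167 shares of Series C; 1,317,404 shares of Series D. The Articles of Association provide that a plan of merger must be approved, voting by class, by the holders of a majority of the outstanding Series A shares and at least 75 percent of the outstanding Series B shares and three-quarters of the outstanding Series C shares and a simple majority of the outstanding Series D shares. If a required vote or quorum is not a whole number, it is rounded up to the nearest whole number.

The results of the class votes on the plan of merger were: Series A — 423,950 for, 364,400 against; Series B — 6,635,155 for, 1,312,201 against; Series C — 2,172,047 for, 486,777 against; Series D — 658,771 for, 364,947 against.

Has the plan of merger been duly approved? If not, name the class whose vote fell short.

Series A: a majority of 848267 is 424134; 424,134 required, 423,950 in favor — not approved.
Series B: 3/4 of 8844010 = 6633007.50, rounded up to 6633008; 6,633,008 required, 6,635,155 in favor — approved.
Series C: 3/4 of 2895167 = 2171375.25, rounded up to 2171376; 2,171,376 required, 2,172,047 in favor — approved.
Series D: a majority of 1317404 is 658703; 658,703 required, 658,771 in favor — approved.

Not approved — the Series A shares did not give the required vote.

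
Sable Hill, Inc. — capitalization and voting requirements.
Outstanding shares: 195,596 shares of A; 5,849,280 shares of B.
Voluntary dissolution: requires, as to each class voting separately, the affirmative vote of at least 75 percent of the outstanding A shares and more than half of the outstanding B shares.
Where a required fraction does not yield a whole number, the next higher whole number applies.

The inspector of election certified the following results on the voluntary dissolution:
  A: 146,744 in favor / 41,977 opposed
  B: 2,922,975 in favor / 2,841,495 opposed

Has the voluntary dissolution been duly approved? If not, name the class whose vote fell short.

A: 3/4 of 195596 = 146697; 146,697 required, 146,744 in favor — approved.
B: a majority of 5849280 is 2924641; 2,924,641 required, 2,922,975 in favor — not approved.

Not approved — the B shares did not give the required vote.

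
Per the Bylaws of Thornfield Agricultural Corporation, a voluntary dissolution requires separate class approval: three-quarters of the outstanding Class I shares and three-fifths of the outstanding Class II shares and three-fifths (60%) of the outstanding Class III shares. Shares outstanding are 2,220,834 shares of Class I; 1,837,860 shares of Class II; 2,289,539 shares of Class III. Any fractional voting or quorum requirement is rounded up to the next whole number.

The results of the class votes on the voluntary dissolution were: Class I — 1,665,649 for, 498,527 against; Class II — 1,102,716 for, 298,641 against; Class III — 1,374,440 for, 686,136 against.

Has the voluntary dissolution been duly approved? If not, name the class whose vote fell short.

Approved — every class gave the required vote.

Class I: 3/4 of 2220834 = 1665625.50, rounded up to 1665626; 1,665,626 required, 1,665,649 in favor — approved.
Class II: 3/5 of 1837860 = 1102716; 1,102,716 required, 1,102,716 in favor — approved.
Class III: 3/5 of 2289539 = 1373723.40, rounded up to 1373724; 1,373,724 required, 1,374,440 in favor — approved.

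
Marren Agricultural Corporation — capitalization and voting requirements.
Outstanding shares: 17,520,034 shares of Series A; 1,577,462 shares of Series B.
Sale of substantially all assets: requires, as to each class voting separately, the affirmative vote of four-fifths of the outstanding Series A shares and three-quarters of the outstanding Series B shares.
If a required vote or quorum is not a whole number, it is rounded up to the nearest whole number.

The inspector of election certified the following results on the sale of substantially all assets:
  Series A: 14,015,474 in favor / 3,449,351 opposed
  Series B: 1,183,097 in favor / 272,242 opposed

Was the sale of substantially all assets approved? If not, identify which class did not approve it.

Series A: 4/5 of 17520034 = 14016027.20, rounded up to 14016028; 14,016,028 required, 14,015,474 in favor — not approved.
Series B: 3/4 of 1577462 = 1183096.50, rounded up to 1183097; 1,183,097 required, 1,183,097 in favor — approved.

Not approved — the Series A shares did not give the required vote.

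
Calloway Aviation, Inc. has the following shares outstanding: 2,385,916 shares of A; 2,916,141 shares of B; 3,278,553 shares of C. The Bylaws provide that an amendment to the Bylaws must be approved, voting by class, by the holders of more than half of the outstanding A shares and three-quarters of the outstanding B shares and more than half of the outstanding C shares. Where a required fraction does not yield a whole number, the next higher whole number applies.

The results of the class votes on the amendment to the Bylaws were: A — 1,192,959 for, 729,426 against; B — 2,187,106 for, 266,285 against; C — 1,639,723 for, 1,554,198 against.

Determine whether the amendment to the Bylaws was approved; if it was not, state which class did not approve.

Approved — every class gave the required vote.

A: a majority of 2385916 is 1192959; 1,192,959 required, 1,192,959 in favor — approved.
B: 3/4 of 2916141 = 2187105.75, rounded up to 2187106; 2,187,106 required, 2,187,106 in favor — approved.
C: a majority of 3278553 is 1639277; 1,639,277 required, 1,639,723 in favor — approved.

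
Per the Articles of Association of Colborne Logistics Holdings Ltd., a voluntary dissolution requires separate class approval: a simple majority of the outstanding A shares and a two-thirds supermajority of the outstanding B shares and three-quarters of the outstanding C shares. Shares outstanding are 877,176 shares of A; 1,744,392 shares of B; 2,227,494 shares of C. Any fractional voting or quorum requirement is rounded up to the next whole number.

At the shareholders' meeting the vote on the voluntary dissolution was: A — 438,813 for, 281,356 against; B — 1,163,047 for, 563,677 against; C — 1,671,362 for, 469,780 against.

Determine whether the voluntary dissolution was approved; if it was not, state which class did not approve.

Approved — every class gave the required vote.

A: a majority of 877176 is 438589; 438,589 required, 438,813 in favor — approved.
B: 2/3 of 1744392 = 1162928; 1,162,928 required, 1,163,047 in favor — approved.
C: 3/4 of 2227494 = 1670620.50, rounded up to 1670621; 1,670,621 required, 1,671,362 in favor — approved.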